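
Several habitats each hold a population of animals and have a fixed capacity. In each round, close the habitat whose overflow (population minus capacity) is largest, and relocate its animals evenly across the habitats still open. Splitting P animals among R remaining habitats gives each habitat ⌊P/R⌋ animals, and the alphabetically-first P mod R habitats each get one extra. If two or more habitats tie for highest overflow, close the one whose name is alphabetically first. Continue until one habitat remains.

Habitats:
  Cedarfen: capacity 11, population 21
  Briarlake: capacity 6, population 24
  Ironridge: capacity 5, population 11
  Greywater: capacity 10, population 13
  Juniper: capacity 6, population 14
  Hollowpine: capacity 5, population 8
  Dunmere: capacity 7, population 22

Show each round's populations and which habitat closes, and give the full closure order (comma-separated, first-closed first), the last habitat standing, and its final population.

Closure order: Briarlake, Dunmere, Cedarfen, Juniper, Ironridge, Greywater
Last habitat: Hollowpine with 113 animals

Round 1: Briarlake=24 Cedarfen=21 Dunmere=22 Greywater=13 Hollowpine=8 Ironridge=11 Juniper=14 → close Briarlake (overflow 18)
  24÷6 = 4 each, +1 to first 0
Round 2: Cedarfen=25 Dunmere=26 Greywater=17 Hollowpine=12 Ironridge=15 Juniper=18 → close Dunmere (overflow 19)
  26÷5 = 5 each, +1 to first 1
Round 3: Cedarfen=31 Greywater=22 Hollowpine=17 Ironridge=20 Juniper=23 → close Cedarfen (overflow 20)
  31÷4 = 7 each, +1 to first 3
Round 4: Greywater=30 Hollowpine=25 Ironridge=28 Juniper=30 → close Juniper (overflow 24)
  30÷3 = 10 each, +1 to first 0
Round 5: Greywater=40 Hollowpine=35 Ironridge=38 → close Ironridge (overflow 33)
  38÷2 = 19 each, +1 to first 0
Round 6: Greywater=59 Hollowpine=54 → close Greywater (overflow 49)
  59÷1 = 59 each, +1 to first 0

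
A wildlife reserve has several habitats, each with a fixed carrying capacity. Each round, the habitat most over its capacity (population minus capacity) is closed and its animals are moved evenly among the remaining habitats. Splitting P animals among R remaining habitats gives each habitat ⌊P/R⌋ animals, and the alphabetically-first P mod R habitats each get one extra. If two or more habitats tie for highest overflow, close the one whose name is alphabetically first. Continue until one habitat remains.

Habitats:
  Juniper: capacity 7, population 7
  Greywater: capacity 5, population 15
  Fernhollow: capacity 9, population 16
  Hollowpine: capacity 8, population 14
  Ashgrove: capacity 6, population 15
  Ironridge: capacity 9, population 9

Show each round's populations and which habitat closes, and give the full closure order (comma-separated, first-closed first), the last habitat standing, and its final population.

Closure order: Greywater, Ashgrove, Fernhollow, Hollowpine, Ironridge
Last habitat: Juniper with 76 animals

Round 1: Ashgrove=15 Fernhollow=16 Greywater=15 Hollowpine=14 Ironridge=9 Juniper=7 → close Greywater (overflow 10)
  15÷5 = 3 each, +1 to first 0
Round 2: Ashgrove=18 Fernhollow=19 Hollowpine=17 Ironridge=12 Juniper=10 → close Ashgrove (overflow 12)
  18÷4 = 4 each, +1 to first 2
Round 3: Fernhollow=24 Hollowpine=22 Ironridge=16 Juniper=14 → close Fernhollow (overflow 15)
  24÷3 = 8 each, +1 to first 0
Round 4: Hollowpine=30 Ironridge=24 Juniper=22 → close Hollowpine (overflow 22)
  30÷2 = 15 each, +1 to first 0
Round 5: Ironridge=39 Juniper=37 → close Ironridge (overflow 30)
  39÷1 = 39 each, +1 to first 0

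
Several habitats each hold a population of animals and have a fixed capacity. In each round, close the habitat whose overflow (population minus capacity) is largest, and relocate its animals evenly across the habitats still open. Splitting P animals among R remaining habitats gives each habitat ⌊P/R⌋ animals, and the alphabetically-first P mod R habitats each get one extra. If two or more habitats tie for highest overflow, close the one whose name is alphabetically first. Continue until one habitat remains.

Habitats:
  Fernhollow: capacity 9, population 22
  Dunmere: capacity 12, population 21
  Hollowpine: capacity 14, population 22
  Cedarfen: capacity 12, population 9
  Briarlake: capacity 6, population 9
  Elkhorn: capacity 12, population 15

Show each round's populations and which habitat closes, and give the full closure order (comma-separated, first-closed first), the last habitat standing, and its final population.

Closure order: Fernhollow, Dunmere, Hollowpine, Briarlake, Elkhorn
Last habitat: Cedarfen with 98 animals

Round 1: Briarlake=9 Cedarfen=9 Dunmere=21 Elkhorn=15 Fernhollow=22 Hollowpine=22 → close Fernhollow (overflow 13)
  22÷5 = 4 each, +1 to first 2
Round 2: Briarlake=14 Cedarfen=14 Dunmere=25 Elkhorn=19 Hollowpine=26 → close Dunmere (overflow 13)
  25÷4 = 6 each, +1 to first 1
Round 3: Briarlake=21 Cedarfen=20 Elkhorn=25 Hollowpine=32 → close Hollowpine (overflow 18)
  32÷3 = 10 each, +1 to first 2
Round 4: Briarlake=32 Cedarfen=31 Elkhorn=35 → close Briarlake (overflow 26)
  32÷2 = 16 each, +1 to first 0
Round 5: Cedarfen=47 Elkhorn=51 → close Elkhorn (overflow 39)
  51÷1 = 51 each, +1 to first 0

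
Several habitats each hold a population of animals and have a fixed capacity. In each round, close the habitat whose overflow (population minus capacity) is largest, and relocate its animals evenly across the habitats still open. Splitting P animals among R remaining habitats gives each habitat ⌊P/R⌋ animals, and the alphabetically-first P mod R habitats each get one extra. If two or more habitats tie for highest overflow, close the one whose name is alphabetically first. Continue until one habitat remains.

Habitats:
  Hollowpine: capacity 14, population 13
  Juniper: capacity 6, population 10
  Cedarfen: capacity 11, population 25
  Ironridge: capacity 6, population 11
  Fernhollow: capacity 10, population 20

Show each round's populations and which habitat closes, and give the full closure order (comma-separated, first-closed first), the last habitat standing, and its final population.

Round 1: Cedarfen=25 Fernhollow=20 Hollowpine=13 Ironridge=11 Juniper=10 → close Cedarfen (overflow 14)
  25÷4 = 6 each, +1 to first 1
Round 2: Fernhollow=27 Hollowpine=19 Ironridge=17 Juniper=16 → close Fernhollow (overflow 17)
  27÷3 = 9 each, +1 to first 0
Round 3: Hollowpine=28 Ironridge=26 Juniper=25 → close Ironridge (overflow 20)
  26÷2 = 13 each, +1 to first 0
Round 4: Hollowpine=41 Juniper=38 → close Juniper (overflow 32)
  38÷1 = 38 each, +1 to first 0

Closure order: Cedarfen, Fernhollow, Ironridge, Juniper
Last habitat: Hollowpine with 79 animals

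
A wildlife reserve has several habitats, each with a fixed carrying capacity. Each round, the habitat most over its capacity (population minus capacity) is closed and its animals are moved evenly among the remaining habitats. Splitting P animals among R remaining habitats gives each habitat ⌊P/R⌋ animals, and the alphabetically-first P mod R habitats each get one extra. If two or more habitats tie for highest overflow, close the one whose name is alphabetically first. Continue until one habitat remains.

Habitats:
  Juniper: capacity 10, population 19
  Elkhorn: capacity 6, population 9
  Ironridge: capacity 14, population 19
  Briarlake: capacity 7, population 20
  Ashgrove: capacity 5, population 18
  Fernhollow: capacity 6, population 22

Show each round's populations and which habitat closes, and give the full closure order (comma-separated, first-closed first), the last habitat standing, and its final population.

Round 1: Ashgrove=18 Briarlake=20 Elkhorn=9 Fernhollow=22 Ironridge=19 Juniper=19 → close Fernhollow (overflow 16)
  22÷5 = 4 each, +1 to first 2
Round 2: Ashgrove=23 Briarlake=25 Elkhorn=13 Ironridge=23 Juniper=23 → close Ashgrove (overflow 18)
  23÷4 = 5 each, +1 to first 3
Round 3: Briarlake=31 Elkhorn=19 Ironridge=29 Juniper=28 → close Briarlake (overflow 24)
  31÷3 = 10 each, +1 to first 1
Round 4: Elkhorn=30 Ironridge=39 Juniper=38 → close Juniper (overflow 28)
  38÷2 = 19 each, +1 to first 0
Round 5: Elkhorn=49 Ironridge=58 → close Ironridge (overflow 44)
  58÷1 = 58 each, +1 to first 0

Closure order: Fernhollow, Ashgrove, Briarlake, Juniper, Ironridge
Last habitat: Elkhorn with 107 animals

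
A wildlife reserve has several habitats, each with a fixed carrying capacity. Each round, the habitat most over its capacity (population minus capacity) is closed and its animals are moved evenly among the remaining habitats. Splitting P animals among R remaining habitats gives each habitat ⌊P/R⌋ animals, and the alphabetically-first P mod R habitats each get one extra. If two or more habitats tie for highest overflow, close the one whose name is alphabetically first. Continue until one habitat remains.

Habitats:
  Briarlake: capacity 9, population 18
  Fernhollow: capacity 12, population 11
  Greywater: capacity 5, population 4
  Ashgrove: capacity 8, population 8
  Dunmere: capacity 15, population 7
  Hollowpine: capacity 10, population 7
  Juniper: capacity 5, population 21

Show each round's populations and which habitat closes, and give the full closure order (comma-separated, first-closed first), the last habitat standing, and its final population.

Round 1: Ashgrove=8 Briarlake=18 Dunmere=7 Fernhollow=11 Greywater=4 Hollowpine=7 Juniper=21 → close Juniper (overflow 16)
  21÷6 = 3 each, +1 to first 3
Round 2: Ashgrove=12 Briarlake=22 Dunmere=11 Fernhollow=14 Greywater=7 Hollowpine=10 → close Briarlake (overflow 13)
  22÷5 = 4 each, +1 to first 2
Round 3: Ashgrove=17 Dunmere=16 Fernhollow=18 Greywater=11 Hollowpine=14 → close Ashgrove (overflow 9)
  17÷4 = 4 each, +1 to first 1
Round 4: Dunmere=21 Fernhollow=22 Greywater=15 Hollowpine=18 → close Fernhollow (overflow 10)
  22÷3 = 7 each, +1 to first 1
Round 5: Dunmere=29 Greywater=22 Hollowpine=25 → close Greywater (overflow 17)
  22÷2 = 11 each, +1 to first 0
Round 6: Dunmere=40 Hollowpine=36 → close Hollowpine (overflow 26)
  36÷1 = 36 each, +1 to first 0

Closure order: Juniper, Briarlake, Ashgrove, Fernhollow, Greywater, Hollowpine
Last habitat: Dunmere with 76 animals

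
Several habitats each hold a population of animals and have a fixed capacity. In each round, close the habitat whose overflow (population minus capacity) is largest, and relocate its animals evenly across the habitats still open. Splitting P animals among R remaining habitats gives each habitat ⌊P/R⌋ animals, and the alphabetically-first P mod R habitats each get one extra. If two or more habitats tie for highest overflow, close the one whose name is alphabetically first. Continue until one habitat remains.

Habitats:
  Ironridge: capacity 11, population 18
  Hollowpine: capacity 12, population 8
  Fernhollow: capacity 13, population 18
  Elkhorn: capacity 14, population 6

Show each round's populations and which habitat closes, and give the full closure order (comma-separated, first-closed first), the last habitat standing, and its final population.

Closure order: Ironridge, Fernhollow, Hollowpine
Last habitat: Elkhorn with 50 animals

Round 1: Elkhorn=6 Fernhollow=18 Hollowpine=8 Ironridge=18 → close Ironridge (overflow 7)
  18÷3 = 6 each, +1 to first 0
Round 2: Elkhorn=12 Fernhollow=24 Hollowpine=14 → close Fernhollow (overflow 11)
  24÷2 = 12 each, +1 to first 0
Round 3: Elkhorn=24 Hollowpine=26 → close Hollowpine (overflow 14)
  26÷1 = 26 each, +1 to first 0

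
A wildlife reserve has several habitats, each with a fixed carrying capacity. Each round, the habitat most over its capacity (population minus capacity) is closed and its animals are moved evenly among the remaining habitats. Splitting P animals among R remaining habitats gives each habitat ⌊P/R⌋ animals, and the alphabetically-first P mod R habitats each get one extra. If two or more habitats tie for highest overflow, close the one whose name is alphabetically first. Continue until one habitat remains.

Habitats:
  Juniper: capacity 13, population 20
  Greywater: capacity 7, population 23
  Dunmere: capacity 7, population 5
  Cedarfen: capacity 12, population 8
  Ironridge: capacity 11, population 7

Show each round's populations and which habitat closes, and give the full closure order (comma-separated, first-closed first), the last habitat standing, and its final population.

Closure order: Greywater, Juniper, Dunmere, Cedarfen
Last habitat: Ironridge with 63 animals

Round 1: Cedarfen=8 Dunmere=5 Greywater=23 Ironridge=7 Juniper=20 → close Greywater (overflow 16)
  23÷4 = 5 each, +1 to first 3
Round 2: Cedarfen=14 Dunmere=11 Ironridge=13 Juniper=25 → close Juniper (overflow 12)
  25÷3 = 8 each, +1 to first 1
Round 3: Cedarfen=23 Dunmere=19 Ironridge=21 → close Dunmere (overflow 12)
  19÷2 = 9 each, +1 to first 1
Round 4: Cedarfen=33 Ironridge=30 → close Cedarfen (overflow 21)
  33÷1 = 33 each, +1 to first 0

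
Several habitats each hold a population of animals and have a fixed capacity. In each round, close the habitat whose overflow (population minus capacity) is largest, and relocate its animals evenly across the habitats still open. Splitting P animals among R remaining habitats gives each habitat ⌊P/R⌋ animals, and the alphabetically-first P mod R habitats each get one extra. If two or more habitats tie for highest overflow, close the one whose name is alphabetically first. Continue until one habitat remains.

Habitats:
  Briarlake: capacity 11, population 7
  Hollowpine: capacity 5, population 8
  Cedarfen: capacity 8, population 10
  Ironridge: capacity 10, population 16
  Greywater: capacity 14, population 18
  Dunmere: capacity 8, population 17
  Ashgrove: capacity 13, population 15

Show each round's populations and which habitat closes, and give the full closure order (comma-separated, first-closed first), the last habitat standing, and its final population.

Round 1: Ashgrove=15 Briarlake=7 Cedarfen=10 Dunmere=17 Greywater=18 Hollowpine=8 Ironridge=16 → close Dunmere (overflow 9)
  17÷6 = 2 each, +1 to first 5
Round 2: Ashgrove=18 Briarlake=10 Cedarfen=13 Greywater=21 Hollowpine=11 Ironridge=18 → close Ironridge (overflow 8)
  18÷5 = 3 each, +1 to first 3
Round 3: Ashgrove=22 Briarlake=14 Cedarfen=17 Greywater=24 Hollowpine=14 → close Greywater (overflow 10)
  24÷4 = 6 each, +1 to first 0
Round 4: Ashgrove=28 Briarlake=20 Cedarfen=23 Hollowpine=20 → close Ashgrove (overflow 15)
  28÷3 = 9 each, +1 to first 1
Round 5: Briarlake=30 Cedarfen=32 Hollowpine=29 → close Cedarfen (overflow 24)
  32÷2 = 16 each, +1 to first 0
Round 6: Briarlake=46 Hollowpine=45 → close Hollowpine (overflow 40)
  45÷1 = 45 each, +1 to first 0

Closure order: Dunmere, Ironridge, Greywater, Ashgrove, Cedarfen, Hollowpine
Last habitat: Briarlake with 91 animals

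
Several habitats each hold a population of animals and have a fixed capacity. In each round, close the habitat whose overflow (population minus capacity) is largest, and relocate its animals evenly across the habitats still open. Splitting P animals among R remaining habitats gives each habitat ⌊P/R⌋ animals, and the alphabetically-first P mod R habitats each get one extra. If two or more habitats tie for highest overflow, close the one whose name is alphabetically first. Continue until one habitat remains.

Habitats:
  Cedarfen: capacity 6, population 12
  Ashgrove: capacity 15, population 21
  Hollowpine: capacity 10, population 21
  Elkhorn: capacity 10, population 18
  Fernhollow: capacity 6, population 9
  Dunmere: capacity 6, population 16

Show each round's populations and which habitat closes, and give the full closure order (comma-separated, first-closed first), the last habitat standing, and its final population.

Closure order: Hollowpine, Dunmere, Elkhorn, Ashgrove, Cedarfen
Last habitat: Fernhollow with 97 animals

Round 1: Ashgrove=21 Cedarfen=12 Dunmere=16 Elkhorn=18 Fernhollow=9 Hollowpine=21 → close Hollowpine (overflow 11)
  21÷5 = 4 each, +1 to first 1
Round 2: Ashgrove=26 Cedarfen=16 Dunmere=20 Elkhorn=22 Fernhollow=13 → close Dunmere (overflow 14)
  20÷4 = 5 each, +1 to first 0
Round 3: Ashgrove=31 Cedarfen=21 Elkhorn=27 Fernhollow=18 → close Elkhorn (overflow 17)
  27÷3 = 9 each, +1 to first 0
Round 4: Ashgrove=40 Cedarfen=30 Fernhollow=27 → close Ashgrove (overflow 25)
  40÷2 = 20 each, +1 to first 0
Round 5: Cedarfen=50 Fernhollow=47 → close Cedarfen (overflow 44)
  50÷1 = 50 each, +1 to first 0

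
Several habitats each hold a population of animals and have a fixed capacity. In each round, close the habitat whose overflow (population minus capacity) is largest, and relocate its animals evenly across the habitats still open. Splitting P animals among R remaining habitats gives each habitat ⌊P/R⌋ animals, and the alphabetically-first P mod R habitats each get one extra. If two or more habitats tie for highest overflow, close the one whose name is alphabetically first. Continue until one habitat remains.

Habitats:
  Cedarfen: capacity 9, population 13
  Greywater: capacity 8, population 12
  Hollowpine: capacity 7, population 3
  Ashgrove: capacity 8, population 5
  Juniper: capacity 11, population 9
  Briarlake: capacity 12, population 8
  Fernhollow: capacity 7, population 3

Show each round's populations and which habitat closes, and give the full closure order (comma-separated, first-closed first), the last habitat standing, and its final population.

Closure order: Cedarfen, Greywater, Ashgrove, Briarlake, Fernhollow, Hollowpine
Last habitat: Juniper with 53 animals

Round 1: Ashgrove=5 Briarlake=8 Cedarfen=13 Fernhollow=3 Greywater=12 Hollowpine=3 Juniper=9 → close Cedarfen (overflow 4)
  13÷6 = 2 each, +1 to first 1
Round 2: Ashgrove=8 Briarlake=10 Fernhollow=5 Greywater=14 Hollowpine=5 Juniper=11 → close Greywater (overflow 6)
  14÷5 = 2 each, +1 to first 4
Round 3: Ashgrove=11 Briarlake=13 Fernhollow=8 Hollowpine=8 Juniper=13 → close Ashgrove (overflow 3)
  11÷4 = 2 each, +1 to first 3
Round 4: Briarlake=16 Fernhollow=11 Hollowpine=11 Juniper=15 → close Briarlake (overflow 4)
  16÷3 = 5 each, +1 to first 1
Round 5: Fernhollow=17 Hollowpine=16 Juniper=20 → close Fernhollow (overflow 10)
  17÷2 = 8 each, +1 to first 1
Round 6: Hollowpine=25 Juniper=28 → close Hollowpine (overflow 18)
  25÷1 = 25 each, +1 to first 0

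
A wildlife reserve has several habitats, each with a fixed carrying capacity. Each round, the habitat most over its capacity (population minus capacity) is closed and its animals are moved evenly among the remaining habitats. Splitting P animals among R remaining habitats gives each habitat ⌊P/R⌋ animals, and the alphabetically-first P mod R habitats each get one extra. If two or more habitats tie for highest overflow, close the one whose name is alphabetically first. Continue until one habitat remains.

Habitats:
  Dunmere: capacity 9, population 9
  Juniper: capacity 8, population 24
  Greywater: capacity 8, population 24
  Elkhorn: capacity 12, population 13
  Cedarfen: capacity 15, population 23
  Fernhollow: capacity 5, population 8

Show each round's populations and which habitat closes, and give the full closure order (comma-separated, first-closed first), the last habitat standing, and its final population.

Closure order: Greywater, Juniper, Cedarfen, Fernhollow, Dunmere
Last habitat: Elkhorn with 101 animals

Round 1: Cedarfen=23 Dunmere=9 Elkhorn=13 Fernhollow=8 Greywater=24 Juniper=24 → close Greywater (overflow 16)
  24÷5 = 4 each, +1 to first 4
Round 2: Cedarfen=28 Dunmere=14 Elkhorn=18 Fernhollow=13 Juniper=28 → close Juniper (overflow 20)
  28÷4 = 7 each, +1 to first 0
Round 3: Cedarfen=35 Dunmere=21 Elkhorn=25 Fernhollow=20 → close Cedarfen (overflow 20)
  35÷3 = 11 each, +1 to first 2
Round 4: Dunmere=33 Elkhorn=37 Fernhollow=31 → close Fernhollow (overflow 26)
  31÷2 = 15 each, +1 to first 1
Round 5: Dunmere=49 Elkhorn=52 → close Dunmere (overflow 40)
  49÷1 = 49 each, +1 to first 0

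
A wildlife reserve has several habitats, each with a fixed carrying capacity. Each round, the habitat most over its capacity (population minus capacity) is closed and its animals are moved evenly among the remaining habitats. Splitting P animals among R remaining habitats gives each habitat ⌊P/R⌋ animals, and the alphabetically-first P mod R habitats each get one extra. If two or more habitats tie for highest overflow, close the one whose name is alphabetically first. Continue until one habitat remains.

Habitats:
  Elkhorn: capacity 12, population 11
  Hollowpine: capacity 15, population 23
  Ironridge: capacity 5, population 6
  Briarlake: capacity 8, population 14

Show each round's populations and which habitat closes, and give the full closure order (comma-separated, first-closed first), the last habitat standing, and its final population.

Closure order: Hollowpine, Briarlake, Ironridge
Last habitat: Elkhorn with 54 animals

Round 1: Briarlake=14 Elkhorn=11 Hollowpine=23 Ironridge=6 → close Hollowpine (overflow 8)
  23÷3 = 7 each, +1 to first 2
Round 2: Briarlake=22 Elkhorn=19 Ironridge=13 → close Briarlake (overflow 14)
  22÷2 = 11 each, +1 to first 0
Round 3: Elkhorn=30 Ironridge=24 → close Ironridge (overflow 19)
  24÷1 = 24 each, +1 to first 0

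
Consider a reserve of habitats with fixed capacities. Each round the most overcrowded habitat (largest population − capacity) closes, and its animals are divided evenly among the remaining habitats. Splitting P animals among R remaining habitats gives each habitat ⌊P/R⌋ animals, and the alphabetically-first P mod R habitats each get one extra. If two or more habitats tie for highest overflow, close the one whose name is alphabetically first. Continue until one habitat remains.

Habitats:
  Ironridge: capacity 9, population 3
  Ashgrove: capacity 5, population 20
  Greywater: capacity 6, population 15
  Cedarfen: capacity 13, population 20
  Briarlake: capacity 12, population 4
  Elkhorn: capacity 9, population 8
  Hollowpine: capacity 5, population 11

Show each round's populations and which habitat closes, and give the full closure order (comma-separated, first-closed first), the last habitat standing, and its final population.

Round 1: Ashgrove=20 Briarlake=4 Cedarfen=20 Elkhorn=8 Greywater=15 Hollowpine=11 Ironridge=3 → close Ashgrove (overflow 15)
  20÷6 = 3 each, +1 to first 2
Round 2: Briarlake=8 Cedarfen=24 Elkhorn=11 Greywater=18 Hollowpine=14 Ironridge=6 → close Greywater (overflow 12)
  18÷5 = 3 each, +1 to first 3
Round 3: Briarlake=12 Cedarfen=28 Elkhorn=15 Hollowpine=17 Ironridge=9 → close Cedarfen (overflow 15)
  28÷4 = 7 each, +1 to first 0
Round 4: Briarlake=19 Elkhorn=22 Hollowpine=24 Ironridge=16 → close Hollowpine (overflow 19)
  24÷3 = 8 each, +1 to first 0
Round 5: Briarlake=27 Elkhorn=30 Ironridge=24 → close Elkhorn (overflow 21)
  30÷2 = 15 each, +1 to first 0
Round 6: Briarlake=42 Ironridge=39 → close Briarlake (overflow 30)
  42÷1 = 42 each, +1 to first 0

Closure order: Ashgrove, Greywater, Cedarfen, Hollowpine, Elkhorn, Briarlake
Last habitat: Ironridge with 81 animals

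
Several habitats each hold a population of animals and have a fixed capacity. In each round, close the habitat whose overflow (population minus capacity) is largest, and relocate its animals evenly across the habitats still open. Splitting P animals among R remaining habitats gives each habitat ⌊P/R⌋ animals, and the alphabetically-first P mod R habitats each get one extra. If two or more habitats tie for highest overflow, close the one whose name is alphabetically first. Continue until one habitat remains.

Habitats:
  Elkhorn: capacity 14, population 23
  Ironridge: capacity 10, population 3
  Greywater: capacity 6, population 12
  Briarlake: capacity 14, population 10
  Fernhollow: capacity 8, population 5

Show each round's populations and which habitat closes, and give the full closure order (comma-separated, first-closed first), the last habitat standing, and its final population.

Round 1: Briarlake=10 Elkhorn=23 Fernhollow=5 Greywater=12 Ironridge=3 → close Elkhorn (overflow 9)
  23÷4 = 5 each, +1 to first 3
Round 2: Briarlake=16 Fernhollow=11 Greywater=18 Ironridge=8 → close Greywater (overflow 12)
  18÷3 = 6 each, +1 to first 0
Round 3: Briarlake=22 Fernhollow=17 Ironridge=14 → close Fernhollow (overflow 9)
  17÷2 = 8 each, +1 to first 1
Round 4: Briarlake=31 Ironridge=22 → close Briarlake (overflow 17)
  31÷1 = 31 each, +1 to first 0

Closure order: Elkhorn, Greywater, Fernhollow, Briarlake
Last habitat: Ironridge with 53 animals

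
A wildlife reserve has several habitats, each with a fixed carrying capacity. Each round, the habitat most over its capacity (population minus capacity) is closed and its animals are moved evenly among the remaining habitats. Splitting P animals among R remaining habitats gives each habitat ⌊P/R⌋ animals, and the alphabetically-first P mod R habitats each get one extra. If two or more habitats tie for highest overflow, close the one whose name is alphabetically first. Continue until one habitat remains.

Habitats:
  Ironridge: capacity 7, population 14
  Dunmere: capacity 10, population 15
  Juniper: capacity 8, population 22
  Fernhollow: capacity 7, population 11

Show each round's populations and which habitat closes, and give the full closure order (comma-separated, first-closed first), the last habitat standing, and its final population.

Closure order: Juniper, Ironridge, Dunmere
Last habitat: Fernhollow with 62 animals

Round 1: Dunmere=15 Fernhollow=11 Ironridge=14 Juniper=22 → close Juniper (overflow 14)
  22÷3 = 7 each, +1 to first 1
Round 2: Dunmere=23 Fernhollow=18 Ironridge=21 → close Ironridge (overflow 14)
  21÷2 = 10 each, +1 to first 1
Round 3: Dunmere=34 Fernhollow=28 → close Dunmere (overflow 24)
  34÷1 = 34 each, +1 to first 0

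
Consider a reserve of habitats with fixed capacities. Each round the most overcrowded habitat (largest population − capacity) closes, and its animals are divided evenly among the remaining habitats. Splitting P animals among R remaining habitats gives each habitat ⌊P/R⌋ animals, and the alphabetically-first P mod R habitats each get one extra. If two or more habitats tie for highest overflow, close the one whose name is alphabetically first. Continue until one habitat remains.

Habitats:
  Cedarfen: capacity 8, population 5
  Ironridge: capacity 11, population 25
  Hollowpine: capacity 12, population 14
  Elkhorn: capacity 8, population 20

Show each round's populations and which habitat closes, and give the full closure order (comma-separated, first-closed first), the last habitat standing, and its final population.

Closure order: Ironridge, Elkhorn, Hollowpine
Last habitat: Cedarfen with 64 animals

Round 1: Cedarfen=5 Elkhorn=20 Hollowpine=14 Ironridge=25 → close Ironridge (overflow 14)
  25÷3 = 8 each, +1 to first 1
Round 2: Cedarfen=14 Elkhorn=28 Hollowpine=22 → close Elkhorn (overflow 20)
  28÷2 = 14 each, +1 to first 0
Round 3: Cedarfen=28 Hollowpine=36 → close Hollowpine (overflow 24)
  36÷1 = 36 each, +1 to first 0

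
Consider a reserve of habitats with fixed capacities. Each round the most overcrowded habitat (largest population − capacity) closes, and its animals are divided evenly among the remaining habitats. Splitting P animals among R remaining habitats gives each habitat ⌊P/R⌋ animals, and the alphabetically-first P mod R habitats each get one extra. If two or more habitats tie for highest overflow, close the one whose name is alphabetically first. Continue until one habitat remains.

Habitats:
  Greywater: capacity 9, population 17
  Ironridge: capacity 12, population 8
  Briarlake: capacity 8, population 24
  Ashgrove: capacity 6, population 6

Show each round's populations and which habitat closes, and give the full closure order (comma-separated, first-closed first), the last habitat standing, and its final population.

Closure order: Briarlake, Greywater, Ashgrove
Last habitat: Ironridge with 55 animals

Round 1: Ashgrove=6 Briarlake=24 Greywater=17 Ironridge=8 → close Briarlake (overflow 16)
  24÷3 = 8 each, +1 to first 0
Round 2: Ashgrove=14 Greywater=25 Ironridge=16 → close Greywater (overflow 16)
  25÷2 = 12 each, +1 to first 1
Round 3: Ashgrove=27 Ironridge=28 → close Ashgrove (overflow 21)
  27÷1 = 27 each, +1 to first 0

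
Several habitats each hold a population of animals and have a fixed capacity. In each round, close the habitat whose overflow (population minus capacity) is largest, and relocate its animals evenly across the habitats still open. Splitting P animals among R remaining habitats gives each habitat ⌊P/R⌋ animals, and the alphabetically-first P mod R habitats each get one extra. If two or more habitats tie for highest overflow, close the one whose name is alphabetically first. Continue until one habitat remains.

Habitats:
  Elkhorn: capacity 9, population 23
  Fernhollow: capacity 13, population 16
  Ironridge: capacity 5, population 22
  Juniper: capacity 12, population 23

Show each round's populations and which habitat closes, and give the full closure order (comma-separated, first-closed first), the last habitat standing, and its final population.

Round 1: Elkhorn=23 Fernhollow=16 Ironridge=22 Juniper=23 → close Ironridge (overflow 17)
  22÷3 = 7 each, +1 to first 1
Round 2: Elkhorn=31 Fernhollow=23 Juniper=30 → close Elkhorn (overflow 22)
  31÷2 = 15 each, +1 to first 1
Round 3: Fernhollow=39 Juniper=45 → close Juniper (overflow 33)
  45÷1 = 45 each, +1 to first 0

Closure order: Ironridge, Elkhorn, Juniper
Last habitat: Fernhollow with 84 animals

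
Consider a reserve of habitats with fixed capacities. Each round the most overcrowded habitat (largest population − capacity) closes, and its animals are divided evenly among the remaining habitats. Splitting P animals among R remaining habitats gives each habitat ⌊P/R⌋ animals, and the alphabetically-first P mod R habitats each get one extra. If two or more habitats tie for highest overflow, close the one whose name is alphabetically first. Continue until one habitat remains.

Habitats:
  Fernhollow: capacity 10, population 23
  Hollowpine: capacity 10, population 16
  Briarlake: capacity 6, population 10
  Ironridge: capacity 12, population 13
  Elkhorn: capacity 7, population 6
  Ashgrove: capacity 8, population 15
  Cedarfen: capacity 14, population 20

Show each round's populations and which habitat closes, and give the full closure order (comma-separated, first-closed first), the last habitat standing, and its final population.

Closure order: Fernhollow, Ashgrove, Cedarfen, Hollowpine, Briarlake, Elkhorn
Last habitat: Ironridge with 103 animals

Round 1: Ashgrove=15 Briarlake=10 Cedarfen=20 Elkhorn=6 Fernhollow=23 Hollowpine=16 Ironridge=13 → close Fernhollow (overflow 13)
  23÷6 = 3 each, +1 to first 5
Round 2: Ashgrove=19 Briarlake=14 Cedarfen=24 Elkhorn=10 Hollowpine=20 Ironridge=16 → close Ashgrove (overflow 11)
  19÷5 = 3 each, +1 to first 4
Round 3: Briarlake=18 Cedarfen=28 Elkhorn=14 Hollowpine=24 Ironridge=19 → close Cedarfen (overflow 14)
  28÷4 = 7 each, +1 to first 0
Round 4: Briarlake=25 Elkhorn=21 Hollowpine=31 Ironridge=26 → close Hollowpine (overflow 21)
  31÷3 = 10 each, +1 to first 1
Round 5: Briarlake=36 Elkhorn=31 Ironridge=36 → close Briarlake (overflow 30)
  36÷2 = 18 each, +1 to first 0
Round 6: Elkhorn=49 Ironridge=54 → close Elkhorn (overflow 42)
  49÷1 = 49 each, +1 to first 0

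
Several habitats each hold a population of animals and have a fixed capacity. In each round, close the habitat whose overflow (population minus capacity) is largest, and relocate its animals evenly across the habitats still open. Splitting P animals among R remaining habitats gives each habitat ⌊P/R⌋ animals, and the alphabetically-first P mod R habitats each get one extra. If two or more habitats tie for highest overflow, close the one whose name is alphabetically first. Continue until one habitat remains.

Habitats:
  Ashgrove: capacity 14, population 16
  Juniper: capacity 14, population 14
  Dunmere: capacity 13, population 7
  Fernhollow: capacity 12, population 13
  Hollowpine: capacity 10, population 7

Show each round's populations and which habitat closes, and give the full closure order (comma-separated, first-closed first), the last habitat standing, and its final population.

Closure order: Ashgrove, Fernhollow, Juniper, Hollowpine
Last habitat: Dunmere with 57 animals

Round 1: Ashgrove=16 Dunmere=7 Fernhollow=13 Hollowpine=7 Juniper=14 → close Ashgrove (overflow 2)
  16÷4 = 4 each, +1 to first 0
Round 2: Dunmere=11 Fernhollow=17 Hollowpine=11 Juniper=18 → close Fernhollow (overflow 5)
  17÷3 = 5 each, +1 to first 2
Round 3: Dunmere=17 Hollowpine=17 Juniper=23 → close Juniper (overflow 9)
  23÷2 = 11 each, +1 to first 1
Round 4: Dunmere=29 Hollowpine=28 → close Hollowpine (overflow 18)
  28÷1 = 28 each, +1 to first 0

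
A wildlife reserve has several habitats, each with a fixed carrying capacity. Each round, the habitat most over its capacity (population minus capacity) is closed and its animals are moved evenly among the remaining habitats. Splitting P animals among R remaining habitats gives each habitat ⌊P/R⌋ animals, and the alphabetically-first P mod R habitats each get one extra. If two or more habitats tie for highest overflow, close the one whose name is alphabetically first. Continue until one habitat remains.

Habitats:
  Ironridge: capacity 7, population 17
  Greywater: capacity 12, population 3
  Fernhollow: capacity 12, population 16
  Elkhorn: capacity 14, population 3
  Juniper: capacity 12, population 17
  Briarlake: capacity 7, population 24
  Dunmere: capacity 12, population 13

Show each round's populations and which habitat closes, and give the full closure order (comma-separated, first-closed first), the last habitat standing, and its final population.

Closure order: Briarlake, Ironridge, Juniper, Fernhollow, Dunmere, Greywater
Last habitat: Elkhorn with 93 animals

Round 1: Briarlake=24 Dunmere=13 Elkhorn=3 Fernhollow=16 Greywater=3 Ironridge=17 Juniper=17 → close Briarlake (overflow 17)
  24÷6 = 4 each, +1 to first 0
Round 2: Dunmere=17 Elkhorn=7 Fernhollow=20 Greywater=7 Ironridge=21 Juniper=21 → close Ironridge (overflow 14)
  21÷5 = 4 each, +1 to first 1
Round 3: Dunmere=22 Elkhorn=11 Fernhollow=24 Greywater=11 Juniper=25 → close Juniper (overflow 13)
  25÷4 = 6 each, +1 to first 1
Round 4: Dunmere=29 Elkhorn=17 Fernhollow=30 Greywater=17 → close Fernhollow (overflow 18)
  30÷3 = 10 each, +1 to first 0
Round 5: Dunmere=39 Elkhorn=27 Greywater=27 → close Dunmere (overflow 27)
  39÷2 = 19 each, +1 to first 1
Round 6: Elkhorn=47 Greywater=46 → close Greywater (overflow 34)
  46÷1 = 46 each, +1 to first 0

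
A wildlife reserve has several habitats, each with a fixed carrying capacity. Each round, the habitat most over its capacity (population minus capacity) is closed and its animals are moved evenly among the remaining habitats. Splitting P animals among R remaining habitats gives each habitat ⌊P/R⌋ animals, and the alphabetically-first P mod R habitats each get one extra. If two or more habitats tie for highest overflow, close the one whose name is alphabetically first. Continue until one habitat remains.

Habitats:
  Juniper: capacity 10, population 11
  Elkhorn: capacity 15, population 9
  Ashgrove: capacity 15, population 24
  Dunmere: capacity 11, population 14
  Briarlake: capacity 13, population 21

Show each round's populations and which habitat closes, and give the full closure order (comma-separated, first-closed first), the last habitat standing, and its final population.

Round 1: Ashgrove=24 Briarlake=21 Dunmere=14 Elkhorn=9 Juniper=11 → close Ashgrove (overflow 9)
  24÷4 = 6 each, +1 to first 0
Round 2: Briarlake=27 Dunmere=20 Elkhorn=15 Juniper=17 → close Briarlake (overflow 14)
  27÷3 = 9 each, +1 to first 0
Round 3: Dunmere=29 Elkhorn=24 Juniper=26 → close Dunmere (overflow 18)
  29÷2 = 14 each, +1 to first 1
Round 4: Elkhorn=39 Juniper=40 → close Juniper (overflow 30)
  40÷1 = 40 each, +1 to first 0

Closure order: Ashgrove, Briarlake, Dunmere, Juniper
Last habitat: Elkhorn with 79 animals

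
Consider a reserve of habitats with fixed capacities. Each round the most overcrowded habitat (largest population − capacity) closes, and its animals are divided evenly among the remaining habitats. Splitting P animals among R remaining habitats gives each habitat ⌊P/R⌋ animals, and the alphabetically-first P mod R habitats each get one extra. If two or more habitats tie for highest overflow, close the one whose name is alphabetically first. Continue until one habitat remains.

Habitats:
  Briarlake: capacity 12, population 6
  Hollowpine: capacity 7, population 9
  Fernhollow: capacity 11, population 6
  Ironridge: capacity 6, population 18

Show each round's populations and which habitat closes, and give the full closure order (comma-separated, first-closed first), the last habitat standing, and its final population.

Round 1: Briarlake=6 Fernhollow=6 Hollowpine=9 Ironridge=18 → close Ironridge (overflow 12)
  18÷3 = 6 each, +1 to first 0
Round 2: Briarlake=12 Fernhollow=12 Hollowpine=15 → close Hollowpine (overflow 8)
  15÷2 = 7 each, +1 to first 1
Round 3: Briarlake=20 Fernhollow=19 → close Briarlake (overflow 8)
  20÷1 = 20 each, +1 to first 0

Closure order: Ironridge, Hollowpine, Briarlake
Last habitat: Fernhollow with 39 animals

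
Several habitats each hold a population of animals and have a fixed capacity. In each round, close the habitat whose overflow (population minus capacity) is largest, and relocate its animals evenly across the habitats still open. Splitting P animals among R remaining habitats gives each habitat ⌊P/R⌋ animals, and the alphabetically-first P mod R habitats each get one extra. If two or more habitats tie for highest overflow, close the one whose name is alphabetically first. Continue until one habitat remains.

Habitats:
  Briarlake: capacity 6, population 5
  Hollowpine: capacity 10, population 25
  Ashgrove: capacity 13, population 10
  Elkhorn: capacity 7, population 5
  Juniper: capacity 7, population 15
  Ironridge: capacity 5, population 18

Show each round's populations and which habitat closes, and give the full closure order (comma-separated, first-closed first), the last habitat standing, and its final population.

Closure order: Hollowpine, Ironridge, Juniper, Briarlake, Ashgrove
Last habitat: Elkhorn with 78 animals

Round 1: Ashgrove=10 Briarlake=5 Elkhorn=5 Hollowpine=25 Ironridge=18 Juniper=15 → close Hollowpine (overflow 15)
  25÷5 = 5 each, +1 to first 0
Round 2: Ashgrove=15 Briarlake=10 Elkhorn=10 Ironridge=23 Juniper=20 → close Ironridge (overflow 18)
  23÷4 = 5 each, +1 to first 3
Round 3: Ashgrove=21 Briarlake=16 Elkhorn=16 Juniper=25 → close Juniper (overflow 18)
  25÷3 = 8 each, +1 to first 1
Round 4: Ashgrove=30 Briarlake=24 Elkhorn=24 → close Briarlake (overflow 18)
  24÷2 = 12 each, +1 to first 0
Round 5: Ashgrove=42 Elkhorn=36 → close Ashgrove (overflow 29)
  42÷1 = 42 each, +1 to first 0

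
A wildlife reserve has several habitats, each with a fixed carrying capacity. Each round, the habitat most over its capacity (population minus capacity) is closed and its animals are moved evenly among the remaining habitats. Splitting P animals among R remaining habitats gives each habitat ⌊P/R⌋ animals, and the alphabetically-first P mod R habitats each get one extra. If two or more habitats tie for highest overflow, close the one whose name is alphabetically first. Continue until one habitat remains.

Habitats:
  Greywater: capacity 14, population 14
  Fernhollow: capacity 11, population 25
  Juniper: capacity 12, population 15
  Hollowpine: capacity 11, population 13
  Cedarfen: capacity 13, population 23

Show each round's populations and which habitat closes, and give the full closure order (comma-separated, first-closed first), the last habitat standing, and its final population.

Round 1: Cedarfen=23 Fernhollow=25 Greywater=14 Hollowpine=13 Juniper=15 → close Fernhollow (overflow 14)
  25÷4 = 6 each, +1 to first 1
Round 2: Cedarfen=30 Greywater=20 Hollowpine=19 Juniper=21 → close Cedarfen (overflow 17)
  30÷3 = 10 each, +1 to first 0
Round 3: Greywater=30 Hollowpine=29 Juniper=31 → close Juniper (overflow 19)
  31÷2 = 15 each, +1 to first 1
Round 4: Greywater=46 Hollowpine=44 → close Hollowpine (overflow 33)
  44÷1 = 44 each, +1 to first 0

Closure order: Fernhollow, Cedarfen, Juniper, Hollowpine
Last habitat: Greywater with 90 animals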